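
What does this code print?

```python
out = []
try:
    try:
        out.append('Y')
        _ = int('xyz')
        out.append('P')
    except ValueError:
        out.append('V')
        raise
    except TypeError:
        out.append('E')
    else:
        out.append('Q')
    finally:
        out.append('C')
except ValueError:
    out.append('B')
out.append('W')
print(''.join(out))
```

Execution trace: 'Y' (try body) → 'V' (except ValueError) → 'C' (finally) → 'B' (outer except ValueError) → 'W' (after the try/except). Output: YVCBW

Answer: YVCBW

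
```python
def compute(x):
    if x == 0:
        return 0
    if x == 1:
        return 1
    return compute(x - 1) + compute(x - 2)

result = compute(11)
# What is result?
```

Build up from base cases: compute(0)=0, compute(1)=1, compute(2)=1, compute(3)=2, compute(4)=3, compute(5)=5, compute(6)=8, ..., compute(11)=89

Answer: 89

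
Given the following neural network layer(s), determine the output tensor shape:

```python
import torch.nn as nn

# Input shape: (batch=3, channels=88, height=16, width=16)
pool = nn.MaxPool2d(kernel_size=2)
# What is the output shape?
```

Input: (3, 88, 16, 16) -> Output: (3, 88, 8, 8)

Answer: (3, 88, 8, 8)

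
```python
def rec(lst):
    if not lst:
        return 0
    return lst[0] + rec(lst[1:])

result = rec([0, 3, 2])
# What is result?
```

0 + 3 + 2 + 0 = 5

Answer: 5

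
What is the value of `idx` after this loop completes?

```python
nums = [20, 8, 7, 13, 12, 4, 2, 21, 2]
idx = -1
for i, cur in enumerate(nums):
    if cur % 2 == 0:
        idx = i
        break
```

First even number index in [20, 8, 7, 13, 12, 4, 2, 21, 2]
`idx` takes the values: -1 → 0

Answer: 0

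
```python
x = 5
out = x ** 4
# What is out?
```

Trace:
`x = 5` → x = 5
`out = x ** 4` → out = 625
So out = 625

Answer: 625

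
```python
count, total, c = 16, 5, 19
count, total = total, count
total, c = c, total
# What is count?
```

Trace:
`count, total, c = 16, 5, 19` → count = 16; total = 5; c = 19
`count, total = total, count` → count = 5; total = 16
`total, c = c, total` → total = 19; c = 16
So count = 5

Answer: 5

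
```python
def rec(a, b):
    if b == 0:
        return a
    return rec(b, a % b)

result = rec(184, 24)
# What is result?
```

rec(184, 24) -> rec(24, 16) -> rec(16, 8) -> rec(8, 0) -> 8

Answer: 8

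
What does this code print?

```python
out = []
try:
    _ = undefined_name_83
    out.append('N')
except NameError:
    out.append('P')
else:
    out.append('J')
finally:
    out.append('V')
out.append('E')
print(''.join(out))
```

Execution trace: 'P' (except NameError) → 'V' (finally) → 'E' (after the try/except). Output: PVE

Answer: PVE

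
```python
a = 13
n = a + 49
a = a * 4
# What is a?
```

Trace:
`a = 13` → a = 13
`n = a + 49` → n = 62
`a = a * 4` → a = 52
So a = 52

Answer: 52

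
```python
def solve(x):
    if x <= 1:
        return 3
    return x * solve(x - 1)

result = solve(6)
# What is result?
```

solve(6) = 6 * 5 * 4 * 3 * 2 * 3 = 2160

Answer: 2160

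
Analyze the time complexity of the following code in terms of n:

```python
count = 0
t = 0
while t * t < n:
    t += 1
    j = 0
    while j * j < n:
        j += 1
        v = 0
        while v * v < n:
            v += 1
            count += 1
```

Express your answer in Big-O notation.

Each loop level contributes: √n × √n × √n. Multiplying the contributions gives O(n√n).

Answer: O(n√n)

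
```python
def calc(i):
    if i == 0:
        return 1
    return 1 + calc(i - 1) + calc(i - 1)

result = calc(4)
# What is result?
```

calc(i) = 1 + 2·calc(i-1), calc(0)=1. Closed form: (1+1)·2^4 - 1 = 31.

Answer: 31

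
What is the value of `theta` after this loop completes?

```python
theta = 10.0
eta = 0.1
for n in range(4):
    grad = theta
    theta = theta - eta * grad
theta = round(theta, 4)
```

Gradient descent: w = 10.0 * (1 - 0.1)^4
`theta` takes the values: 10.0 → 9.0 → 8.1 → 7.29 → 6.561

Answer: 6.561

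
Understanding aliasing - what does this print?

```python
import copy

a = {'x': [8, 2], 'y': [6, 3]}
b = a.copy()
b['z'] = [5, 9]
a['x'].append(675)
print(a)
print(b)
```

Key concept: shallow copy of dict with mutable values.
Step by step:
`a = {'x': [8, 2], 'y': [6, 3]}` → a = {'x': [8, 2], 'y': [6, 3]}
`b = a.copy()` → b = {'x': [8, 2], 'y': [6, 3]}
`b['z'] = [5, 9]` → b = {'x': [8, 2], 'y': [6, 3], 'z': [5, 9]}
`a['x'].append(675)` → a = {'x': [8, 2, 675], 'y': [6, 3]}; b = {'x': [8, 2, 675], 'y': [6, 3], 'z': [5, 9]}
`print(a)` → prints {'x': [8, 2, 675], 'y': [6, 3]}
`print(b)` → prints {'x': [8, 2, 675], 'y': [6, 3], 'z': [5, 9]}

Answer:
{'x': [8, 2, 675], 'y': [6, 3]}
{'x': [8, 2, 675], 'y': [6, 3], 'z': [5, 9]}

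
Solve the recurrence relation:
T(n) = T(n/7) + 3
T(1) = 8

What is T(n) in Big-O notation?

Each step divides n by 7 and adds 3. After log_7(n) steps we reach T(1)=8. So T(n) = 3·log_7(n) + 8 = O(log n).

Answer: O(log n)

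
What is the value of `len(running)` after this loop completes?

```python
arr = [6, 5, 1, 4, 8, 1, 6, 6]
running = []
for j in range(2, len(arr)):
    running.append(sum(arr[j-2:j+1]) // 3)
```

Number of 3-element averages
`running` takes the values: [] → [4] → [4, 3] → [4, 3, 4] → [4, 3, 4, 4] → [4, 3, 4, 4, 5] → [4, 3, 4, 4, 5, 4]
So `len(running)` = 6

Answer: 6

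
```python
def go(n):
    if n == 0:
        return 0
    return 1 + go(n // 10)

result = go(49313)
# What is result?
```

Count of digits of 49313: 5

Answer: 5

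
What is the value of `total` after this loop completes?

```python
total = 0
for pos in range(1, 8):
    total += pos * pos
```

Sum of squares 1² to 7² = 140
`total` takes the values: 0 → 1 → 5 → 14 → 30 → 55 → 91 → 140

Answer: 140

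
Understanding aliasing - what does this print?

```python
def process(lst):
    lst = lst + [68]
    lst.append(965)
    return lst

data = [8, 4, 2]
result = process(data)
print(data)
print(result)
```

Key concept: rebinding parameter vs mutation.
Step by step:
`data = [8, 4, 2]` → data = [8, 4, 2]
`result = process(data)` → result = [8, 4, 2, 68, 965]
`print(data)` → prints [8, 4, 2]
`print(result)` → prints [8, 4, 2, 68, 965]

Answer:
[8, 4, 2]
[8, 4, 2, 68, 965]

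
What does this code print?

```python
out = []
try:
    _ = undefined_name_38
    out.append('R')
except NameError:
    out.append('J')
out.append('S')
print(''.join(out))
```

Execution trace: 'J' (except NameError) → 'S' (after the try/except). Output: JS

Answer: JS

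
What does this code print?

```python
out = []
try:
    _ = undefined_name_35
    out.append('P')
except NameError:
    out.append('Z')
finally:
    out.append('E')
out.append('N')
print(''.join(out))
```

Execution trace: 'Z' (except NameError) → 'E' (finally) → 'N' (after the try/except). Output: ZEN

Answer: ZEN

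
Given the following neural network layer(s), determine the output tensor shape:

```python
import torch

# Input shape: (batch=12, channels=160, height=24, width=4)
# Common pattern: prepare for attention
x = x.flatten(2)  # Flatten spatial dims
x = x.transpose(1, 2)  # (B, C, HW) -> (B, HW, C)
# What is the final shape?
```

Input: (12, 160, 24, 4) -> after flatten(2): (12, 160, 96) -> Output: (12, 96, 160)

Answer: (12, 96, 160)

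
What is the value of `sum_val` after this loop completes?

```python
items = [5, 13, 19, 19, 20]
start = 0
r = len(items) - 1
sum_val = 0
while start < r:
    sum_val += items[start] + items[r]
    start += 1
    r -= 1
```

Sum of pairs from ends
`sum_val` takes the values: 0 → 25 → 57

Answer: 57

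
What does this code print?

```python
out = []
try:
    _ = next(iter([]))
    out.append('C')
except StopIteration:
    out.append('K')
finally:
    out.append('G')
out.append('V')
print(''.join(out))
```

Execution trace: 'K' (except StopIteration) → 'G' (finally) → 'V' (after the try/except). Output: KGV

Answer: KGV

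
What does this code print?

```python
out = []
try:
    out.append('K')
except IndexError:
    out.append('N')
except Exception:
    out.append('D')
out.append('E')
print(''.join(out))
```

Execution trace: 'K' (try body, no exception) → 'E' (after the try/except). Output: KE

Answer: KE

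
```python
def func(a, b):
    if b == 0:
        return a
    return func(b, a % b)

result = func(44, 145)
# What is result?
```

func(44, 145) -> func(145, 44) -> func(44, 13) -> func(13, 5) -> func(5, 3) -> func(3, 2) -> func(2, 1) -> func(1, 0) -> 1

Answer: 1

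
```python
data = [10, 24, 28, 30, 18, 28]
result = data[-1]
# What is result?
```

Trace:
`data = [10, 24, 28, 30, 18, 28]` → data = [10, 24, 28, 30, 18, 28]
`result = data[-1]` → result = 28
So result = 28

Answer: 28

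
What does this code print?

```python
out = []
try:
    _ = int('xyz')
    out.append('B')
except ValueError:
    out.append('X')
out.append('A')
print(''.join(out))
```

Execution trace: 'X' (except ValueError) → 'A' (after the try/except). Output: XA

Answer: XA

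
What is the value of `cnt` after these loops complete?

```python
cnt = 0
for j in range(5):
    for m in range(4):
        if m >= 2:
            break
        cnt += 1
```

Inner breaks at 2, outer runs 5 times
`cnt` takes the values: 0 → 1 → 2 → 3 → 4 → 5 → 6 → 7 → 8 → 9 → 10

Answer: 10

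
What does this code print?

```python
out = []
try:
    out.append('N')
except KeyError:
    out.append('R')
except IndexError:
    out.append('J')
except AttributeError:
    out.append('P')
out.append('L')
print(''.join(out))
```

Execution trace: 'N' (try body, no exception) → 'L' (after the try/except). Output: NL

Answer: NL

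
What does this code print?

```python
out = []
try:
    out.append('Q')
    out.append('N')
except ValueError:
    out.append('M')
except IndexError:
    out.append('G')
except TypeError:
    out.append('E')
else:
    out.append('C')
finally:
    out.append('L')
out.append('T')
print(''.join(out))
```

Execution trace: 'Q' (try body) → 'N' (try body, no exception) → 'C' (else) → 'L' (finally) → 'T' (after the try/except). Output: QNCLT

Answer: QNCLT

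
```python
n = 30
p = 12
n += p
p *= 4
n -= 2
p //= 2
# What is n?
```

Trace:
`n = 30` → n = 30
`p = 12` → p = 12
`n += p` → n = 42
`p *= 4` → p = 48
`n -= 2` → n = 40
`p //= 2` → p = 24
So n = 40

Answer: 40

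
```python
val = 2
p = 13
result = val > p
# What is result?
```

Trace:
`val = 2` → val = 2
`p = 13` → p = 13
`result = val > p` → result = False
So result = False

Answer: False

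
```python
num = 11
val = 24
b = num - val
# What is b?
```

Trace:
`num = 11` → num = 11
`val = 24` → val = 24
`b = num - val` → b = -13
So b = -13

Answer: -13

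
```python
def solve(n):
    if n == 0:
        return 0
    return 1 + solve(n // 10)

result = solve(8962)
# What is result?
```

Count of digits of 8962: 4

Answer: 4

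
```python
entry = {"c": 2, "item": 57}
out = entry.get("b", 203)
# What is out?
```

Trace:
`entry = {"c": 2, "item": 57}` → entry = {'c': 2, 'item': 57}
`out = entry.get("b", 203)` → out = 203
So out = 203

Answer: 203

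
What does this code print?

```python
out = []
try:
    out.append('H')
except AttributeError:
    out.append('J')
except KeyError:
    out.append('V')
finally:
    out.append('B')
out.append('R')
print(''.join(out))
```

Execution trace: 'H' (try body, no exception) → 'B' (finally) → 'R' (after the try/except). Output: HBR

Answer: HBR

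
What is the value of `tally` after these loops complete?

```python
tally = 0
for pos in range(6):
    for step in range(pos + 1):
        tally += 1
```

Triangle: 1 + 2 + ... + 6
`tally` takes the values: 0 → 1 → 2 → 3 → 4 → 5 → 6 → 7 → 8 → 9 → 10 → 11 → 12 → 13 → 14 → 15 → 16 → 17 → 18 → 19 → 20 → 21

Answer: 21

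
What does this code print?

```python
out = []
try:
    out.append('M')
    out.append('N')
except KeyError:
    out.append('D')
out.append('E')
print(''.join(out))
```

Execution trace: 'M' (try body) → 'N' (try body, no exception) → 'E' (after the try/except). Output: MNE

Answer: MNE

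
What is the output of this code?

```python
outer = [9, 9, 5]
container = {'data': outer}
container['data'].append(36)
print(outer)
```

Key concept: dict holds reference to list.
Step by step:
`outer = [9, 9, 5]` → outer = [9, 9, 5]
`container = {'data': outer}` → container = {'data': [9, 9, 5]}
`container['data'].append(36)` → outer = [9, 9, 5, 36]; container = {'data': [9, 9, 5, 36]}
`print(outer)` → prints [9, 9, 5, 36]

Answer: [9, 9, 5, 36]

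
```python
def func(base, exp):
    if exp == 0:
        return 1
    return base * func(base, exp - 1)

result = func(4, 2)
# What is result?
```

func(4, 2) = 4 * 4 = 16

Answer: 16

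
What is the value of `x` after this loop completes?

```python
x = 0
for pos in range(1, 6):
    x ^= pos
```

XOR of 1 to 5
`x` takes the values: 0 → 1 → 3 → 0 → 4 → 1

Answer: 1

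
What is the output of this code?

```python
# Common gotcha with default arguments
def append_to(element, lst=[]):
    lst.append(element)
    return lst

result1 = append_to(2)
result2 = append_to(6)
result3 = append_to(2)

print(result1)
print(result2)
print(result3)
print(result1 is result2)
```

Key concept: mutable default argument gotcha.
Step by step:
`result1 = append_to(2)` → result1 = [2]
`result2 = append_to(6)` → result1 = [2, 6] (same object as result2); result2 = [2, 6] (same object as result1)
`result3 = append_to(2)` → result1 = [2, 6, 2] (same object as result2, result3); result2 = [2, 6, 2] (same object as result1, result3); result3 = [2, 6, 2] (same object as result1, result2)
`print(result1)` → prints [2, 6, 2]
`print(result2)` → prints [2, 6, 2]
`print(result3)` → prints [2, 6, 2]
`print(result1 is result2)` → prints True

Answer:
[2, 6, 2]
[2, 6, 2]
[2, 6, 2]
True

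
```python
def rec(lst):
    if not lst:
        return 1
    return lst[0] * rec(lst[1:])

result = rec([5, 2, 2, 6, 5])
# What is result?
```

Product over [5, 2, 2, 6, 5] = 5 * 2 * 2 * 6 * 5 = 600

Answer: 600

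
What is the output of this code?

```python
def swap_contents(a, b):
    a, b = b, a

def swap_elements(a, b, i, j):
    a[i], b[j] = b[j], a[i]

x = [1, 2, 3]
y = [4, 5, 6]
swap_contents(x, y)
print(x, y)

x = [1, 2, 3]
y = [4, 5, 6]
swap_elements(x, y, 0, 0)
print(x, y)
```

Key concept: parameter rebinding vs mutation.
Step by step:
`x = [1, 2, 3]` → x = [1, 2, 3]
`y = [4, 5, 6]` → y = [4, 5, 6]
`swap_contents(x, y)` → no visible change to tracked variables
`print(x, y)` → prints [1, 2, 3] [4, 5, 6]
`x = [1, 2, 3]` → x = [1, 2, 3]
`y = [4, 5, 6]` → y = [4, 5, 6]
`swap_elements(x, y, 0, 0)` → x = [4, 2, 3]; y = [1, 5, 6]
`print(x, y)` → prints [4, 2, 3] [1, 5, 6]

Answer:
[1, 2, 3] [4, 5, 6]
[4, 2, 3] [1, 5, 6]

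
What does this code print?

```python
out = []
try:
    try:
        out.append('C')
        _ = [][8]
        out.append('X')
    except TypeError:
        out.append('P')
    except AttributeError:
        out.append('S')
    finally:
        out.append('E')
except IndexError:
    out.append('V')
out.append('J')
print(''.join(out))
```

Execution trace: 'C' (try body) → 'E' (finally) → 'V' (outer except IndexError) → 'J' (after the try/except). Output: CEVJ

Answer: CEVJ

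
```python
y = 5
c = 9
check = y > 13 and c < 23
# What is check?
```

Trace:
`y = 5` → y = 5
`c = 9` → c = 9
`check = y > 13 and c < 23` → check = False
So check = False

Answer: False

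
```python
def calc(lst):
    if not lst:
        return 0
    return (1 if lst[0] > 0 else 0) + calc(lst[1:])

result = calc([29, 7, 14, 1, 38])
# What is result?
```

Count of positive elements in [29, 7, 14, 1, 38] = 5

Answer: 5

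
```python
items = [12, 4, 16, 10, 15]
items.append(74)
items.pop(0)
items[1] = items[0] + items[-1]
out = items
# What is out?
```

Trace:
`items = [12, 4, 16, 10, 15]` → items = [12, 4, 16, 10, 15]
`items.append(74)` → items = [12, 4, 16, 10, 15, 74]
`items.pop(0)` → items = [4, 16, 10, 15, 74]
`items[1] = items[0] + items[-1]` → items = [4, 78, 10, 15, 74]
`out = items` → out = [4, 78, 10, 15, 74]
So out = [4, 78, 10, 15, 74]

Answer: [4, 78, 10, 15, 74]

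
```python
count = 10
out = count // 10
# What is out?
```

Trace:
`count = 10` → count = 10
`out = count // 10` → out = 1
So out = 1

Answer: 1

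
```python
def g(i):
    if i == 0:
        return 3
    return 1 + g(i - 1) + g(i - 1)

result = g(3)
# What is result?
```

g(i) = 1 + 2·g(i-1), g(0)=3. Closed form: (3+1)·2^3 - 1 = 31.

Answer: 31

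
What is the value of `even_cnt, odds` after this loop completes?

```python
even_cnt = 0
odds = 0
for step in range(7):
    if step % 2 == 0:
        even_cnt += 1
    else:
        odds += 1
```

Count evens and odds in range(7)
`even_cnt, odds` takes the values: (0, 0) → (1, 0) → (1, 1) → (2, 1) → (2, 2) → (3, 2) → (3, 3) → (4, 3)

Answer: 4, 3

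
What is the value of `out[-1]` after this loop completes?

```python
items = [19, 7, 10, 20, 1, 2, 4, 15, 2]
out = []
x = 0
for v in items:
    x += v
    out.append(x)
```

Cumulative sum ends at 80
`out` takes the values: [] → [19] → [19, 26] → [19, 26, 36] → [19, 26, 36, 56] → [19, 26, 36, 56, 57] → [19, 26, 36, 56, 57, 59] → [19, 26, 36, 56, 57, 59, 63] → [19, 26, 36, 56, 57, 59, 63, 78] → [19, 26, 36, 56, 57, 59, 63, 78, 80]
So `out[-1]` = 80

Answer: 80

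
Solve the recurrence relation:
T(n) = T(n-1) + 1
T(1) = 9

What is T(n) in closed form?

Unrolling: T(n) = T(1) + 1·(n-1) = 9 + 1(n-1) = n + 8.

Answer: T(n) = n + 8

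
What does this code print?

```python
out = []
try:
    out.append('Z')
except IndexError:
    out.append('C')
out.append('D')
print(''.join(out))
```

Execution trace: 'Z' (try body, no exception) → 'D' (after the try/except). Output: ZD

Answer: ZD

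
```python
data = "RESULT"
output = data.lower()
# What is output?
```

Trace:
`data = "RESULT"` → data = 'RESULT'
`output = data.lower()` → output = 'result'
So output = 'result'

Answer: 'result'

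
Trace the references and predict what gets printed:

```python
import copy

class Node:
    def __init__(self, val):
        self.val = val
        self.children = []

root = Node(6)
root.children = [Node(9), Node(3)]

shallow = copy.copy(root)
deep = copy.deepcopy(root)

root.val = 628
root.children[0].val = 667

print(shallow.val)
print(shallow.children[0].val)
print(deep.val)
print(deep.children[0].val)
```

Key concept: deep copy with custom objects.
Step by step:
`root = Node(6)` → root = Node(val=6, children=[])
`root.children = [Node(9), Node(3)]` → root = Node(val=6, children=[Node(val=9, children=[]), Node(val=3, children=[])])
`shallow = copy.copy(root)` → shallow = Node(val=6, children=[Node(val=9, children=[]), Node(val=3, children=[])])
`deep = copy.deepcopy(root)` → deep = Node(val=6, children=[Node(val=9, children=[]), Node(val=3, children=[])])
`root.val = 628` → root = Node(val=628, children=[Node(val=9, children=[]), Node(val=3, children=[])])
`root.children[0].val = 667` → root = Node(val=628, children=[Node(val=667, children=[]), Node(val=3, children=[])]); shallow = Node(val=6, children=[Node(val=667, children=[]), Node(val=3, children=[])])
`print(shallow.val)` → prints 6
`print(shallow.children[0].val)` → prints 667
`print(deep.val)` → prints 6
`print(deep.children[0].val)` → prints 9

Answer:
6
667
6
9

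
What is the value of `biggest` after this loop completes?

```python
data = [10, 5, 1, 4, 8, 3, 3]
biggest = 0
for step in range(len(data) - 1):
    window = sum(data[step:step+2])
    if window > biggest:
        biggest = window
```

Max sum of 2-element window in [10, 5, 1, 4, 8, 3, 3]
`biggest` takes the values: 0 → 15

Answer: 15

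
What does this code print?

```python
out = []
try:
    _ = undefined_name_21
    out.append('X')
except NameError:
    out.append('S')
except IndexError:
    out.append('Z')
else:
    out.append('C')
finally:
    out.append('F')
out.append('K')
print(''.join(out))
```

Execution trace: 'S' (except NameError) → 'F' (finally) → 'K' (after the try/except). Output: SFK

Answer: SFK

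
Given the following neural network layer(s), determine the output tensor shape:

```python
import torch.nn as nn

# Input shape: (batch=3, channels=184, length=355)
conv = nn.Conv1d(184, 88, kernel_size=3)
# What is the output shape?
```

Input: (3, 184, 355) -> Output: (3, 88, 353)

Answer: (3, 88, 353)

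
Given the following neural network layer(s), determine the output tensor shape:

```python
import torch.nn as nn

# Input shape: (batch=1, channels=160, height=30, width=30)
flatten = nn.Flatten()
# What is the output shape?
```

Input: (1, 160, 30, 30) -> Output: (1, 144000)

Answer: (1, 144000)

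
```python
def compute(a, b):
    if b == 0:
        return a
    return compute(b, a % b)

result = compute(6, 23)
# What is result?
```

compute(6, 23) -> compute(23, 6) -> compute(6, 5) -> compute(5, 1) -> compute(1, 0) -> 1

Answer: 1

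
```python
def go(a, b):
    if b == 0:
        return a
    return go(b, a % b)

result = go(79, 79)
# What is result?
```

go(79, 79) -> go(79, 0) -> 79

Answer: 79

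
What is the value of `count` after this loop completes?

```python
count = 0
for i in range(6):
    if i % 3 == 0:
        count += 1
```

Count numbers divisible by 3 in range(6)
`count` takes the values: 0 → 1 → 2

Answer: 2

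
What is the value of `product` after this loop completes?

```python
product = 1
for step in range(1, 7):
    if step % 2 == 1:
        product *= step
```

Product of odd numbers 1 to 6
`product` takes the values: 1 → 3 → 15

Answer: 15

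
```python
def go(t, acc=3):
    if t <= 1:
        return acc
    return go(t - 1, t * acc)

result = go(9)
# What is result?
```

Accumulator trace (n, acc): (9, 3) -> (8, 27) -> (7, 216) -> (6, 1512) -> (5, 9072) -> (4, 45360) -> (3, 181440) -> (2, 544320) -> (1, 1088640) -> return 1088640

Answer: 1088640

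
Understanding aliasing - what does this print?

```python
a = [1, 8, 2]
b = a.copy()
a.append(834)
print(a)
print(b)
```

Key concept: list.copy() creates independent copy.
Step by step:
`a = [1, 8, 2]` → a = [1, 8, 2]
`b = a.copy()` → b = [1, 8, 2]
`a.append(834)` → a = [1, 8, 2, 834]
`print(a)` → prints [1, 8, 2, 834]
`print(b)` → prints [1, 8, 2]

Answer:
[1, 8, 2, 834]
[1, 8, 2]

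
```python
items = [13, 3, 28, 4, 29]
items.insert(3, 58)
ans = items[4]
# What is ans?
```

Trace:
`items = [13, 3, 28, 4, 29]` → items = [13, 3, 28, 4, 29]
`items.insert(3, 58)` → items = [13, 3, 28, 58, 4, 29]
`ans = items[4]` → ans = 4
So ans = 4

Answer: 4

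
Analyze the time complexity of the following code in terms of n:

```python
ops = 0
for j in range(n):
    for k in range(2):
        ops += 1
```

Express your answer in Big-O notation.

Each loop level contributes: n × 1. Multiplying the contributions gives O(n).

Answer: O(n)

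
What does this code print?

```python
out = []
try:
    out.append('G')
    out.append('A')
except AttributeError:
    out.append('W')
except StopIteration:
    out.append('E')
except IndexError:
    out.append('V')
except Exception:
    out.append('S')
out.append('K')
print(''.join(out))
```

Execution trace: 'G' (try body) → 'A' (try body, no exception) → 'K' (after the try/except). Output: GAK

Answer: GAK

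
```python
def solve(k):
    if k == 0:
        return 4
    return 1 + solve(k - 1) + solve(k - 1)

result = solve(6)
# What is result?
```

solve(k) = 1 + 2·solve(k-1), solve(0)=4. Closed form: (4+1)·2^6 - 1 = 319.

Answer: 319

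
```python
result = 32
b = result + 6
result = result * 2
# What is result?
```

Trace:
`result = 32` → result = 32
`b = result + 6` → b = 38
`result = result * 2` → result = 64
So result = 64

Answer: 64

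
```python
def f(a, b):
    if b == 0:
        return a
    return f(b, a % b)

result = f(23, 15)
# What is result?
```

f(23, 15) -> f(15, 8) -> f(8, 7) -> f(7, 1) -> f(1, 0) -> 1

Answer: 1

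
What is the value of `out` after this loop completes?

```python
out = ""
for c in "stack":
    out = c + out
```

Reverse 'stack'
`out` takes the values: "" → "s" → "ts" → "ats" → "cats" → "kcats"

Answer: "kcats"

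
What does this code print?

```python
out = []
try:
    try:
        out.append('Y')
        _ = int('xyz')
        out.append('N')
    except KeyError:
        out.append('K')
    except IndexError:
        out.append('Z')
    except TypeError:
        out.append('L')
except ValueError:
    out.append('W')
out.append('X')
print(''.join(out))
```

Execution trace: 'Y' (try body) → 'W' (outer except ValueError) → 'X' (after the try/except). Output: YWX

Answer: YWX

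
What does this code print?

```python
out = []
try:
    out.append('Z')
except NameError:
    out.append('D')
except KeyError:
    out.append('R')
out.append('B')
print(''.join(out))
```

Execution trace: 'Z' (try body, no exception) → 'B' (after the try/except). Output: ZB

Answer: ZB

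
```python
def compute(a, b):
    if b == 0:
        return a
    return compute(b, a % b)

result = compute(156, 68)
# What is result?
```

compute(156, 68) -> compute(68, 20) -> compute(20, 8) -> compute(8, 4) -> compute(4, 0) -> 4

Answer: 4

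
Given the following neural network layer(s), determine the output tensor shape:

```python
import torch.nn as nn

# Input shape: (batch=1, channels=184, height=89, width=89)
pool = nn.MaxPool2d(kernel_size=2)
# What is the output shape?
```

Input: (1, 184, 89, 89) -> Output: (1, 184, 44, 44)

Answer: (1, 184, 44, 44)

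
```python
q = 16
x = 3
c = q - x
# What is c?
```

Trace:
`q = 16` → q = 16
`x = 3` → x = 3
`c = q - x` → c = 13
So c = 13

Answer: 13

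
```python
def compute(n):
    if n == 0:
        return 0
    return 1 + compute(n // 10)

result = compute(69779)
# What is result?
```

Count of digits of 69779: 5

Answer: 5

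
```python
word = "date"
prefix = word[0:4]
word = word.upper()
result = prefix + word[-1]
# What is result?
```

Trace:
`word = "date"` → word = 'date'
`prefix = word[0:4]` → prefix = 'date'
`word = word.upper()` → word = 'DATE'
`result = prefix + word[-1]` → result = 'dateE'
So result = 'dateE'

Answer: 'dateE'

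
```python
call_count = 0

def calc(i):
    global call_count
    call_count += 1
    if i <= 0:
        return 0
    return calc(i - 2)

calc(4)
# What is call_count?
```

Linear recursion stepping by 2: 3 calls from i=4 down to ≤0.

Answer: 3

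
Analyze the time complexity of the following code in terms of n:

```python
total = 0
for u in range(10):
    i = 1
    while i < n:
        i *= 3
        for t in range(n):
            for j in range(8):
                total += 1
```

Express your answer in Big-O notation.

Each loop level contributes: 1 × log n × n × 1. Multiplying the contributions gives O(n log n).

Answer: O(n log n)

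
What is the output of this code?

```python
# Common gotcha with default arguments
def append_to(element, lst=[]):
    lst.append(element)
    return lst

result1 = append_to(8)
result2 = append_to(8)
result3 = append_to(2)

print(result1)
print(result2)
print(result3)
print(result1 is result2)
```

Key concept: mutable default argument gotcha.
Step by step:
`result1 = append_to(8)` → result1 = [8]
`result2 = append_to(8)` → result1 = [8, 8] (same object as result2); result2 = [8, 8] (same object as result1)
`result3 = append_to(2)` → result1 = [8, 8, 2] (same object as result2, result3); result2 = [8, 8, 2] (same object as result1, result3); result3 = [8, 8, 2] (same object as result1, result2)
`print(result1)` → prints [8, 8, 2]
`print(result2)` → prints [8, 8, 2]
`print(result3)` → prints [8, 8, 2]
`print(result1 is result2)` → prints True

Answer:
[8, 8, 2]
[8, 8, 2]
[8, 8, 2]
True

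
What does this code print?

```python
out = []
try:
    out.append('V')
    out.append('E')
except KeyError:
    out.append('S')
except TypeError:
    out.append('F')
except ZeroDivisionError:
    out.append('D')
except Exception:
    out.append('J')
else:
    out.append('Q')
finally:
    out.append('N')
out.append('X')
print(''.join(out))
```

Execution trace: 'V' (try body) → 'E' (try body, no exception) → 'Q' (else) → 'N' (finally) → 'X' (after the try/except). Output: VEQNX

Answer: VEQNX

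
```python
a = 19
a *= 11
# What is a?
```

Trace:
`a = 19` → a = 19
`a *= 11` → a = 209
So a = 209

Answer: 209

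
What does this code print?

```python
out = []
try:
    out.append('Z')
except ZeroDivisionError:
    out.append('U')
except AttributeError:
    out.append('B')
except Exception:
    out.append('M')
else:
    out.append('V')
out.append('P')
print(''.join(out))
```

Execution trace: 'Z' (try body, no exception) → 'V' (else) → 'P' (after the try/except). Output: ZVP

Answer: ZVP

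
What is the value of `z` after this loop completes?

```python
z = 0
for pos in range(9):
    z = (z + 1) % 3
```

Increment mod 3, 9 times = 0
`z` takes the values: 0 → 1 → 2 → 0 → 1 → 2 → 0 → 1 → 2 → 0

Answer: 0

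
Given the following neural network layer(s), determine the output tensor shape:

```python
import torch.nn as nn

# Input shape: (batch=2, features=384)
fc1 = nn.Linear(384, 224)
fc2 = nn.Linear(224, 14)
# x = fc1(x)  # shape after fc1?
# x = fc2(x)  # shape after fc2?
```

Input: (2, 384) -> after fc1: (2, 224) -> Output: (2, 14)

Answer: (2, 14)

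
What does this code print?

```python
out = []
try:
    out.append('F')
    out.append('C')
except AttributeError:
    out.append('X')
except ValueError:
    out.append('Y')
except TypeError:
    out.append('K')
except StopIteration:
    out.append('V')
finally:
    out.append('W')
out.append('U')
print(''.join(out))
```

Execution trace: 'F' (try body) → 'C' (try body, no exception) → 'W' (finally) → 'U' (after the try/except). Output: FCWU

Answer: FCWU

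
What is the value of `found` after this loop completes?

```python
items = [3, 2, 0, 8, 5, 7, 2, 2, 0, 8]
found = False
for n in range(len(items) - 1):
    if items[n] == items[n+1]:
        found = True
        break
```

Check consecutive duplicates in [3, 2, 0, 8, 5, 7, 2, 2, 0, 8]
`found` takes the values: False → True

Answer: True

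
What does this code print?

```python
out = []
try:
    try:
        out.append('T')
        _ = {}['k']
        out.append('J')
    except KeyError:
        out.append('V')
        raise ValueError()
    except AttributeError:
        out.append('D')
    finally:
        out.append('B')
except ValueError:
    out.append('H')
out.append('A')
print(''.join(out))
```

Execution trace: 'T' (inner try body) → 'V' (inner except KeyError) → 'B' (inner finally) → 'H' (outer except ValueError) → 'A' (after the try/except). Output: TVBHA

Answer: TVBHA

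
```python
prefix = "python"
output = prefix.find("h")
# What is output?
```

Trace:
`prefix = "python"` → prefix = 'python'
`output = prefix.find("h")` → output = 3
So output = 3

Answer: 3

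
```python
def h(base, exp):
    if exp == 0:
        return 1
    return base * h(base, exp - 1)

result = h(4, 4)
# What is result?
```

h(4, 4) = 4 * 4 * 4 * 4 = 256

Answer: 256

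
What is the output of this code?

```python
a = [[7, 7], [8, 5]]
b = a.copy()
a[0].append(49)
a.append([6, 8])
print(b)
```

Key concept: shallow copy with nested lists.
Step by step:
`a = [[7, 7], [8, 5]]` → a = [[7, 7], [8, 5]]
`b = a.copy()` → b = [[7, 7], [8, 5]]
`a[0].append(49)` → a = [[7, 7, 49], [8, 5]]; b = [[7, 7, 49], [8, 5]]
`a.append([6, 8])` → a = [[7, 7, 49], [8, 5], [6, 8]]
`print(b)` → prints [[7, 7, 49], [8, 5]]

Answer: [[7, 7, 49], [8, 5]]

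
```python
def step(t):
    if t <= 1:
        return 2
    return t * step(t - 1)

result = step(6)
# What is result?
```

step(6) = 6 * 5 * 4 * 3 * 2 * 2 = 1440

Answer: 1440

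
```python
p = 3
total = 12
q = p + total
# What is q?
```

Trace:
`p = 3` → p = 3
`total = 12` → total = 12
`q = p + total` → q = 15
So q = 15

Answer: 15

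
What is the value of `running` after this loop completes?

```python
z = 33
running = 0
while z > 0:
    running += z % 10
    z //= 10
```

Sum digits of 33
`running` takes the values: 0 → 3 → 6

Answer: 6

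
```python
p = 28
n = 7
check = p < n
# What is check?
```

Trace:
`p = 28` → p = 28
`n = 7` → n = 7
`check = p < n` → check = False
So check = False

Answer: False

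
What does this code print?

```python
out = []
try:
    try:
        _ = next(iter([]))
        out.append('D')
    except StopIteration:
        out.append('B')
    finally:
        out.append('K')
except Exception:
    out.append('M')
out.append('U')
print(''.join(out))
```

Execution trace: 'B' (inner except StopIteration) → 'K' (inner finally) → 'U' (after the try/except). Output: BKU

Answer: BKU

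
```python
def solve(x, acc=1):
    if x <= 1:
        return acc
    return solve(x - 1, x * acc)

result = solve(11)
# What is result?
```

Accumulator trace (n, acc): (11, 1) -> (10, 11) -> (9, 110) -> (8, 990) -> (7, 7920) -> (6, 55440) -> (5, 332640) -> (4, 1663200) -> (3, 6652800) -> (2, 19958400) -> (1, 39916800) -> return 39916800

Answer: 39916800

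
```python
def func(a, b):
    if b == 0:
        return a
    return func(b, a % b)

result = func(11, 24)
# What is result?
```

func(11, 24) -> func(24, 11) -> func(11, 2) -> func(2, 1) -> func(1, 0) -> 1

Answer: 1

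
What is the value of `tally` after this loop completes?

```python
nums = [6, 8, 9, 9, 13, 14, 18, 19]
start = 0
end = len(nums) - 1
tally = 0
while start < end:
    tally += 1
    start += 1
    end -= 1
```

Iterations until pointers meet (list length 8)
`tally` takes the values: 0 → 1 → 2 → 3 → 4

Answer: 4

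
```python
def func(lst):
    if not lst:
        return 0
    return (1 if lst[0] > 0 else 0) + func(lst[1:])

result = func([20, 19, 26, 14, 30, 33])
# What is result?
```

Count of positive elements in [20, 19, 26, 14, 30, 33] = 6

Answer: 6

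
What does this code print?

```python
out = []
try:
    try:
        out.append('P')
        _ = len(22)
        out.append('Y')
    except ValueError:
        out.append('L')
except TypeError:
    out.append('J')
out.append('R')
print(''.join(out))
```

Execution trace: 'P' (try body) → 'J' (outer except TypeError) → 'R' (after the try/except). Output: PJR

Answer: PJR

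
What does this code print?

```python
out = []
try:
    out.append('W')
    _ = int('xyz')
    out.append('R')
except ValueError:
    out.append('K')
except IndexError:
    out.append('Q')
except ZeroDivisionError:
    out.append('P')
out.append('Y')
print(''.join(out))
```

Execution trace: 'W' (try body) → 'K' (except ValueError) → 'Y' (after the try/except). Output: WKY

Answer: WKY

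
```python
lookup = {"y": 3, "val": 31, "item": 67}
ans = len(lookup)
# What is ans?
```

Trace:
`lookup = {"y": 3, "val": 31, "item": 67}` → lookup = {'y': 3, 'val': 31, 'item': 67}
`ans = len(lookup)` → ans = 3
So ans = 3

Answer: 3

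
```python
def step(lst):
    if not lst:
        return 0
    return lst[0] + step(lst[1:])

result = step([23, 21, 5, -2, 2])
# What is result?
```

23 + 21 + 5 + (-2) + 2 + 0 = 49

Answer: 49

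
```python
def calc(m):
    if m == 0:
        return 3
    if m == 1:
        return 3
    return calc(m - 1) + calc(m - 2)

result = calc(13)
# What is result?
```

Build up from base cases: calc(0)=3, calc(1)=3, calc(2)=6, calc(3)=9, calc(4)=15, calc(5)=24, calc(6)=39, ..., calc(13)=1131

Answer: 1131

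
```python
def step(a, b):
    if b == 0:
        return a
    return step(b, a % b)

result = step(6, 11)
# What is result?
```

step(6, 11) -> step(11, 6) -> step(6, 5) -> step(5, 1) -> step(1, 0) -> 1

Answer: 1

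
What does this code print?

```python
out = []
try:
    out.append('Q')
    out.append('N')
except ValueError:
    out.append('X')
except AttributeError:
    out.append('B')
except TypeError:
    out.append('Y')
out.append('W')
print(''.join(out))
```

Execution trace: 'Q' (try body) → 'N' (try body, no exception) → 'W' (after the try/except). Output: QNW

Answer: QNW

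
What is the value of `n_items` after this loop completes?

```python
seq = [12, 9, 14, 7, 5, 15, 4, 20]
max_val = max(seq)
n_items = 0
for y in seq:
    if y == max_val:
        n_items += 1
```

Count of max value 20 in [12, 9, 14, 7, 5, 15, 4, 20]
`n_items` takes the values: 0 → 1

Answer: 1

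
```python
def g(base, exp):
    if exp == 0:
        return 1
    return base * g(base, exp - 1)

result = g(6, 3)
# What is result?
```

g(6, 3) = 6 * 6 * 6 = 216

Answer: 216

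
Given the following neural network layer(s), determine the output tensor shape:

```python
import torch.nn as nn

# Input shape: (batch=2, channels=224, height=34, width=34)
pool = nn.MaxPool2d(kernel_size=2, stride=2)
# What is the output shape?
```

Input: (2, 224, 34, 34) -> Output: (2, 224, 17, 17)

Answer: (2, 224, 17, 17)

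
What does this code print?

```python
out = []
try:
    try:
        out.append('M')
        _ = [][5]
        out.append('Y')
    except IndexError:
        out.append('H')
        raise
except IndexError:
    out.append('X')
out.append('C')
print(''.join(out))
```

Execution trace: 'M' (inner try body) → 'H' (inner except IndexError) → 'X' (outer except IndexError) → 'C' (after the try/except). Output: MHXC

Answer: MHXC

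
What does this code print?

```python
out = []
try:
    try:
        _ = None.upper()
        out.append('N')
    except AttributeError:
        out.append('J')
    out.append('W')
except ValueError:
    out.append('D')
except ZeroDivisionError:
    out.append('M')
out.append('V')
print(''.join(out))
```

Execution trace: 'J' (inner except AttributeError) → 'W' (try body, no exception) → 'V' (after the try/except). Output: JWV

Answer: JWV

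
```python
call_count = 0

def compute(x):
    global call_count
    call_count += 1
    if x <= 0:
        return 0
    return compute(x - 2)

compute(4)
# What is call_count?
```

Linear recursion stepping by 2: 3 calls from x=4 down to ≤0.

Answer: 3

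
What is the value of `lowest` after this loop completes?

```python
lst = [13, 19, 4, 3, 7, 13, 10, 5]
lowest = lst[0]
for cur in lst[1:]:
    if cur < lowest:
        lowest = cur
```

Minimum of [13, 19, 4, 3, 7, 13, 10, 5]
`lowest` takes the values: 13 → 4 → 3

Answer: 3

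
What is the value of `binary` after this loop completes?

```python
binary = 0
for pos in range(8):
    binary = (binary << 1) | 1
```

Build 8 consecutive 1-bits: 0b11111111
`binary` takes the values: 0 → 1 → 3 → 7 → 15 → 31 → 63 → 127 → 255

Answer: 255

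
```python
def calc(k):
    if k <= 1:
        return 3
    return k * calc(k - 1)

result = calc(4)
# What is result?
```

calc(4) = 4 * 3 * 2 * 3 = 72

Answer: 72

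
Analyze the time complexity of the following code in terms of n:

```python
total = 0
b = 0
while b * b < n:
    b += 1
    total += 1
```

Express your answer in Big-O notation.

Each loop level contributes: √n. Multiplying the contributions gives O(√n).

Answer: O(√n)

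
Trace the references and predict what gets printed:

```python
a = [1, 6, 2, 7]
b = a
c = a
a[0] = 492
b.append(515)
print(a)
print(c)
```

Key concept: multiple aliases.
Step by step:
`a = [1, 6, 2, 7]` → a = [1, 6, 2, 7]
`b = a` → b = [1, 6, 2, 7] (same object as a)
`c = a` → c = [1, 6, 2, 7] (same object as a, b)
`a[0] = 492` → a = [492, 6, 2, 7] (same object as b, c); b = [492, 6, 2, 7] (same object as a, c); c = [492, 6, 2, 7] (same object as a, b)
`b.append(515)` → a = [492, 6, 2, 7, 515] (same object as b, c); b = [492, 6, 2, 7, 515] (same object as a, c); c = [492, 6, 2, 7, 515] (same object as a, b)
`print(a)` → prints [492, 6, 2, 7, 515]
`print(c)` → prints [492, 6, 2, 7, 515]

Answer:
[492, 6, 2, 7, 515]
[492, 6, 2, 7, 515]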